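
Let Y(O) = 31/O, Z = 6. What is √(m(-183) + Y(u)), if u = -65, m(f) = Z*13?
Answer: √327535/65 ≈ 8.8047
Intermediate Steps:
m(f) = 78 (m(f) = 6*13 = 78)
√(m(-183) + Y(u)) = √(78 + 31/(-65)) = √(78 + 31*(-1/65)) = √(78 - 31/65) = √(5039/65) = √327535/65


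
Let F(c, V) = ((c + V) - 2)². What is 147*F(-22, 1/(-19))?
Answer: 30700803/361 ≈ 85044.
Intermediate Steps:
F(c, V) = (-2 + V + c)² (F(c, V) = ((V + c) - 2)² = (-2 + V + c)²)
147*F(-22, 1/(-19)) = 147*(-2 + 1/(-19) - 22)² = 147*(-2 - 1/19 - 22)² = 147*(-457/19)² = 147*(208849/361) = 30700803/361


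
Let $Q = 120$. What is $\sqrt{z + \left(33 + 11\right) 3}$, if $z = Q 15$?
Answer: $2 \sqrt{483} \approx 43.955$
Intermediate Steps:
$z = 1800$ ($z = 120 \cdot 15 = 1800$)
$\sqrt{z + \left(33 + 11\right) 3} = \sqrt{1800 + \left(33 + 11\right) 3} = \sqrt{1800 + 44 \cdot 3} = \sqrt{1800 + 132} = \sqrt{1932} = 2 \sqrt{483}$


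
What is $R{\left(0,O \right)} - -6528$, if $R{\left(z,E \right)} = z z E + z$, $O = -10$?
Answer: $6528$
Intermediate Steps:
$R{\left(z,E \right)} = z + E z^{2}$ ($R{\left(z,E \right)} = z^{2} E + z = E z^{2} + z = z + E z^{2}$)
$R{\left(0,O \right)} - -6528 = 0 \left(1 - 0\right) - -6528 = 0 \left(1 + 0\right) + 6528 = 0 \cdot 1 + 6528 = 0 + 6528 = 6528$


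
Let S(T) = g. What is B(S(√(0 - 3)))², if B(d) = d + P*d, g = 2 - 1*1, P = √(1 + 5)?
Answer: (1 + √6)² ≈ 11.899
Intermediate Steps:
P = √6 ≈ 2.4495
g = 1 (g = 2 - 1 = 1)
S(T) = 1
B(d) = d + d*√6 (B(d) = d + √6*d = d + d*√6)
B(S(√(0 - 3)))² = (1*(1 + √6))² = (1 + √6)²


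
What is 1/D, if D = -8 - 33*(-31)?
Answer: 1/1015 ≈ 0.00098522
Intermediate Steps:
D = 1015 (D = -8 + 1023 = 1015)
1/D = 1/1015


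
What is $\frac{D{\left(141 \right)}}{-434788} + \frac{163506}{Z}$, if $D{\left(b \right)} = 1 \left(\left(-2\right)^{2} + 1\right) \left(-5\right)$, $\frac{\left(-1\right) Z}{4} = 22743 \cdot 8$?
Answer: $- \frac{423049121}{1883501616} \approx -0.22461$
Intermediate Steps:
$Z = -727776$ ($Z = - 4 \cdot 22743 \cdot 8 = \left(-4\right) 181944 = -727776$)
$D{\left(b \right)} = -25$ ($D{\left(b \right)} = 1 \left(4 + 1\right) \left(-5\right) = 1 \cdot 5 \left(-5\right) = 5 \left(-5\right) = -25$)
$\frac{D{\left(141 \right)}}{-434788} + \frac{163506}{Z} = - \frac{25}{-434788} + \frac{163506}{-727776} = \left(-25\right) \left(- \frac{1}{434788}\right) + 163506 \left(- \frac{1}{727776}\right) = \frac{25}{434788} - \frac{3893}{17328} = - \frac{423049121}{1883501616}$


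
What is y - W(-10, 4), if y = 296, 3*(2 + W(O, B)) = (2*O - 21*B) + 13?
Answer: 985/3 ≈ 328.33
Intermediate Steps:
W(O, B) = 7/3 - 7*B + 2*O/3 (W(O, B) = -2 + ((2*O - 21*B) + 13)/3 = -2 + ((-21*B + 2*O) + 13)/3 = -2 + (13 - 21*B + 2*O)/3 = -2 + (13/3 - 7*B + 2*O/3) = 7/3 - 7*B + 2*O/3)
y - W(-10, 4) = 296 - (7/3 - 7*4 + (⅔)*(-10)) = 296 - (7/3 - 28 - 20/3) = 296 - 1*(-97/3) = 296 + 97/3 = 985/3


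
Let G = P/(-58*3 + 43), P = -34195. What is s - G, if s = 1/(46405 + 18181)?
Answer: -2208518139/8460766 ≈ -261.03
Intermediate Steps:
s = 1/64586 ≈ 1.5483e-5
G = 34195/131 (G = -34195/(-58*3 + 43) = -34195/(-174 + 43) = -34195/(-131) = -34195*(-1/131) = 34195/131 ≈ 261.03)
s - G = 1/64586 - 1*34195/131 = 1/64586 - 34195/131 = -2208518139/8460766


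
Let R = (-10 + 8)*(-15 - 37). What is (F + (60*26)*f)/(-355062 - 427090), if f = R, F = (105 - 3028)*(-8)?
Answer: -23203/97769 ≈ -0.23732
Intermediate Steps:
R = 104 (R = -2*(-52) = 104)
F = 23384 (F = -2923*(-8) = 23384)
f = 104
(F + (60*26)*f)/(-355062 - 427090) = (23384 + (60*26)*104)/(-355062 - 427090) = (23384 + 1560*104)/(-782152) = (23384 + 162240)*(-1/782152) = 185624*(-1/782152) = -23203/97769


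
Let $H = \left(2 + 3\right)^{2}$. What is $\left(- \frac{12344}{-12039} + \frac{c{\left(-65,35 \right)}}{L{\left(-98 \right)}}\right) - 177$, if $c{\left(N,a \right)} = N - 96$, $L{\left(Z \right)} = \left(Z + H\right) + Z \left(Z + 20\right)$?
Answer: $- \frac{16041548468}{91147269} \approx -176.0$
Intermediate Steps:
$H = 25$ ($H = 5^{2} = 25$)
$L{\left(Z \right)} = 25 + Z + Z \left(20 + Z\right)$ ($L{\left(Z \right)} = \left(Z + 25\right) + Z \left(Z + 20\right) = \left(25 + Z\right) + Z \left(20 + Z\right) = 25 + Z + Z \left(20 + Z\right)$)
$c{\left(N,a \right)} = -96 + N$
$\left(- \frac{12344}{-12039} + \frac{c{\left(-65,35 \right)}}{L{\left(-98 \right)}}\right) - 177 = \left(- \frac{12344}{-12039} + \frac{-96 - 65}{25 + \left(-98\right)^{2} + 21 \left(-98\right)}\right) - 177 = \left(\left(-12344\right) \left(- \frac{1}{12039}\right) - \frac{161}{25 + 9604 - 2058}\right) - 177 = \left(\frac{12344}{12039} - \frac{161}{7571}\right) - 177 = \frac{91518145}{91147269} - 177 = - \frac{16041548468}{91147269}$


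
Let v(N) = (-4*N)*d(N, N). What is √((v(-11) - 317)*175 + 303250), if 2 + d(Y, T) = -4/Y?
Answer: 5*√9407 ≈ 484.95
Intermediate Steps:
d(Y, T) = -2 - 4/Y
v(N) = -4*N*(-2 - 4/N) (v(N) = (-4*N)*(-2 - 4/N) = -4*N*(-2 - 4/N))
√((v(-11) - 317)*175 + 303250) = √(((16 + 8*(-11)) - 317)*175 + 303250) = √(((16 - 88) - 317)*175 + 303250) = √((-72 - 317)*175 + 303250) = √(-389*175 + 303250) = √(-68075 + 303250) = √235175 = 5*√9407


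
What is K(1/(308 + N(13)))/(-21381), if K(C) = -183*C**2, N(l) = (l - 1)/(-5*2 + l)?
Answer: 61/693770688 ≈ 8.7925e-8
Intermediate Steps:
N(l) = (-1 + l)/(-10 + l)
K(1/(308 + N(13)))/(-21381) = -183/(308 + (-1 + 13)/(-10 + 13))**2/(-21381) = -183/(308 + 12/3)**2*(-1/21381) = -183/(308 + (1/3)*12)**2*(-1/21381) = -183/(308 + 4)**2*(-1/21381) = -183*(1/312)**2*(-1/21381) = -183*1/97344*(-1/21381) = -61/32448*(-1/21381) = 61/693770688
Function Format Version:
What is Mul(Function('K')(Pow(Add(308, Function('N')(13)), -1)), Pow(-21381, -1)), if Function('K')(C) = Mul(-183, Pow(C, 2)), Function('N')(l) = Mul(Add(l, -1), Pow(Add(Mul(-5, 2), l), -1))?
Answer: Rational(61, 693770688) ≈ 8.7925e-8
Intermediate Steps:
Function('N')(l) = Mul(Pow(Add(-10, l), -1), Add(-1, l)) (Function('N')(l) = Mul(Add(-1, l), Pow(Add(-10, l), -1)) = Mul(Pow(Add(-10, l), -1), Add(-1, l)))
Mul(Function('K')(Pow(Add(308, Function('N')(13)), -1)), Pow(-21381, -1)) = Mul(Mul(-183, Pow(Pow(Add(308, Mul(Pow(Add(-10, 13), -1), Add(-1, 13))), -1), 2)), Pow(-21381, -1)) = Mul(Mul(-183, Pow(Pow(Add(308, Mul(Pow(3, -1), 12)), -1), 2)), Rational(-1, 21381)) = Mul(Mul(-183, Pow(Pow(Add(308, Mul(Rational(1, 3), 12)), -1), 2)), Rational(-1, 21381)) = Mul(Mul(-183, Pow(Pow(Add(308, 4), -1), 2)), Rational(-1, 21381)) = Mul(Mul(-183, Pow(Pow(312, -1), 2)), Rational(-1, 21381)) = Mul(Mul(-183, Pow(Rational(1, 312), 2)), Rational(-1, 21381)) = Mul(Mul(-183, Rational(1, 97344)), Rational(-1, 21381)) = Mul(Rational(-61, 32448), Rational(-1, 21381)) = Rational(61, 693770688)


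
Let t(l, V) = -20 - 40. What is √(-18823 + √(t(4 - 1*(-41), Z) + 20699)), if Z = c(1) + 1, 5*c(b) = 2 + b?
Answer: √(-18823 + √20639) ≈ 136.67*I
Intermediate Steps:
c(b) = ⅖ + b/5 (c(b) = (2 + b)/5 = ⅖ + b/5)
Z = 8/5 (Z = (⅖ + (⅕)*1) + 1 = (⅖ + ⅕) + 1 = ⅗ + 1 = 8/5 ≈ 1.6000)
t(l, V) = -60
√(-18823 + √(t(4 - 1*(-41), Z) + 20699)) = √(-18823 + √(-60 + 20699)) = √(-18823 + √20639)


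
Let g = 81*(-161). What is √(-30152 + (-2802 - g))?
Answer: I*√19913 ≈ 141.11*I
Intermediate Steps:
g = -13041
√(-30152 + (-2802 - g)) = √(-30152 + (-2802 - 1*(-13041))) = √(-30152 + (-2802 + 13041)) = √(-30152 + 10239) = √(-19913) = I*√19913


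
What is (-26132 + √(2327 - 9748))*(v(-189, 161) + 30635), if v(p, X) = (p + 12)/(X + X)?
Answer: -128886852338/161 + 9864293*I*√7421/322 ≈ -8.0054e+8 + 2.639e+6*I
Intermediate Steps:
v(p, X) = (12 + p)/(2*X) (v(p, X) = (12 + p)/((2*X)) = (12 + p)*(1/(2*X)) = (12 + p)/(2*X))
(-26132 + √(2327 - 9748))*(v(-189, 161) + 30635) = (-26132 + √(2327 - 9748))*((½)*(12 - 189)/161 + 30635) = (-26132 + √(-7421))*((½)*(1/161)*(-177) + 30635) = (-26132 + I*√7421)*(-177/322 + 30635) = (-26132 + I*√7421)*(9864293/322) = -128886852338/161 + 9864293*I*√7421/322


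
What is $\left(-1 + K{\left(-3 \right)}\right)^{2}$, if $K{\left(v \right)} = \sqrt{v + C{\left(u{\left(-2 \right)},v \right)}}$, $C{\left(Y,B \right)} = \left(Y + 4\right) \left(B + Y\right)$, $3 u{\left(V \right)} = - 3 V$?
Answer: $\left(1 - 3 i\right)^{2} \approx -8.0 - 6.0 i$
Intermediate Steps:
$u{\left(V \right)} = - V$ ($u{\left(V \right)} = \frac{\left(-3\right) V}{3} = - V$)
$C{\left(Y,B \right)} = \left(4 + Y\right) \left(B + Y\right)$
$K{\left(v \right)} = \sqrt{12 + 7 v}$ ($K{\left(v \right)} = \sqrt{v + \left(\left(\left(-1\right) \left(-2\right)\right)^{2} + 4 v + 4 \left(\left(-1\right) \left(-2\right)\right) + v \left(\left(-1\right) \left(-2\right)\right)\right)} = \sqrt{v + \left(2^{2} + 4 v + 4 \cdot 2 + v 2\right)} = \sqrt{v + \left(4 + 4 v + 8 + 2 v\right)} = \sqrt{v + \left(12 + 6 v\right)} = \sqrt{12 + 7 v}$)
$\left(-1 + K{\left(-3 \right)}\right)^{2} = \left(-1 + \sqrt{12 + 7 \left(-3\right)}\right)^{2} = \left(-1 + \sqrt{12 - 21}\right)^{2} = \left(-1 + \sqrt{-9}\right)^{2} = \left(-1 + 3 i\right)^{2}$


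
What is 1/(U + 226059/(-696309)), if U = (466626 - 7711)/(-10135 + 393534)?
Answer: 88988058097/77625283398 ≈ 1.1464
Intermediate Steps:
U = 458915/383399 ≈ 1.1970
1/(U + 226059/(-696309)) = 1/(458915/383399 + 226059/(-696309)) = 1/(458915/383399 + 226059*(-1/696309)) = 1/(458915/383399 - 75353/232103) = 1/(77625283398/88988058097) = 88988058097/77625283398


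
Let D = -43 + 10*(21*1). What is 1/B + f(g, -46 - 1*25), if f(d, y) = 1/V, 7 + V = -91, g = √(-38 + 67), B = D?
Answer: -69/16366 ≈ -0.0042161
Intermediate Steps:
D = 167 (D = -43 + 10*21 = -43 + 210 = 167)
B = 167
g = √29 ≈ 5.3852
V = -98 (V = -7 - 91 = -98)
f(d, y) = -1/98 (f(d, y) = 1/(-98) = -1/98)
1/B + f(g, -46 - 1*25) = 1/167 - 1/98 = -69/16366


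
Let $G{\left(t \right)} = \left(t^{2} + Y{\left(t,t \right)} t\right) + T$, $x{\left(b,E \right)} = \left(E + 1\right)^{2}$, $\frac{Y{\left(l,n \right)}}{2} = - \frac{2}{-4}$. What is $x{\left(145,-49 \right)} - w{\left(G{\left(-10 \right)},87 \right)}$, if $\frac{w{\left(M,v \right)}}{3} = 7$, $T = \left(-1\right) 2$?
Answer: $2283$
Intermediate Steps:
$Y{\left(l,n \right)} = 1$ ($Y{\left(l,n \right)} = 2 \left(- \frac{2}{-4}\right) = 2 \left(\left(-2\right) \left(- \frac{1}{4}\right)\right) = 2 \cdot \frac{1}{2} = 1$)
$x{\left(b,E \right)} = \left(1 + E\right)^{2}$
$T = -2$
$G{\left(t \right)} = -2 + t + t^{2}$ ($G{\left(t \right)} = \left(t^{2} + 1 t\right) - 2 = \left(t^{2} + t\right) - 2 = \left(t + t^{2}\right) - 2 = -2 + t + t^{2}$)
$w{\left(M,v \right)} = 21$ ($w{\left(M,v \right)} = 3 \cdot 7 = 21$)
$x{\left(145,-49 \right)} - w{\left(G{\left(-10 \right)},87 \right)} = \left(1 - 49\right)^{2} - 21 = \left(-48\right)^{2} - 21 = 2304 - 21 = 2283$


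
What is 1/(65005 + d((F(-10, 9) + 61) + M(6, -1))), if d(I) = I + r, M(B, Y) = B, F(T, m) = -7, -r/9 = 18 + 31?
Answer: 1/64624 ≈ 1.5474e-5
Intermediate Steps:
r = -441 (r = -9*(18 + 31) = -9*49 = -441)
d(I) = -441 + I (d(I) = I - 441 = -441 + I)
1/(65005 + d((F(-10, 9) + 61) + M(6, -1))) = 1/(65005 + (-441 + ((-7 + 61) + 6))) = 1/(65005 + (-441 + (54 + 6))) = 1/(65005 + (-441 + 60)) = 1/(65005 - 381) = 1/64624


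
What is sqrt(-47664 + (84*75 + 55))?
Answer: I*sqrt(41309) ≈ 203.25*I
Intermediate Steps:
sqrt(-47664 + (84*75 + 55)) = sqrt(-47664 + (6300 + 55)) = sqrt(-47664 + 6355) = sqrt(-41309) = I*sqrt(41309)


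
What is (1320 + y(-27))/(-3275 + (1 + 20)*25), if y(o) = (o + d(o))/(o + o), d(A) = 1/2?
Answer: -142613/297000 ≈ -0.48018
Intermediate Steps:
d(A) = ½
y(o) = (½ + o)/(2*o) (y(o) = (o + ½)/(o + o) = (½ + o)/((2*o)) = (½ + o)*(1/(2*o)) = (½ + o)/(2*o))
(1320 + y(-27))/(-3275 + (1 + 20)*25) = (1320 + (¼)*(1 + 2*(-27))/(-27))/(-3275 + (1 + 20)*25) = (1320 + (¼)*(-1/27)*(1 - 54))/(-3275 + 21*25) = (1320 + (¼)*(-1/27)*(-53))/(-3275 + 525) = (1320 + 53/108)/(-2750) = (142613/108)*(-1/2750) = -142613/297000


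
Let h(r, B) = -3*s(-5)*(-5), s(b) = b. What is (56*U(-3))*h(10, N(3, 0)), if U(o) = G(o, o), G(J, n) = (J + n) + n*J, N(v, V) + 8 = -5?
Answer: -12600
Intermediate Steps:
N(v, V) = -13 (N(v, V) = -8 - 5 = -13)
G(J, n) = J + n + J*n (G(J, n) = (J + n) + J*n = J + n + J*n)
h(r, B) = -75 (h(r, B) = -3*(-5)*(-5) = 15*(-5) = -75)
U(o) = o² + 2*o (U(o) = o + o + o*o = o + o + o² = o² + 2*o)
(56*U(-3))*h(10, N(3, 0)) = (56*(-3*(2 - 3)))*(-75) = (56*(-3*(-1)))*(-75) = (56*3)*(-75) = 168*(-75) = -12600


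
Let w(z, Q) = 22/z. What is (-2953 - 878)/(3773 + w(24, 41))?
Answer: -45972/45287 ≈ -1.0151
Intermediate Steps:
(-2953 - 878)/(3773 + w(24, 41)) = (-2953 - 878)/(3773 + 22/24) = -3831/(3773 + 22*(1/24)) = -3831/(3773 + 11/12) = -3831/45287/12 = -3831*12/45287 = -45972/45287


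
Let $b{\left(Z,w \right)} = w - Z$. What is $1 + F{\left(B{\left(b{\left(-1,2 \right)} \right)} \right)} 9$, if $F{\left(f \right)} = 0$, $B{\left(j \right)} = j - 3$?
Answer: $1$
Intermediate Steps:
$B{\left(j \right)} = -3 + j$ ($B{\left(j \right)} = j - 3 = -3 + j$)
$1 + F{\left(B{\left(b{\left(-1,2 \right)} \right)} \right)} 9 = 1 + 0 \cdot 9 = 1 + 0 = 1$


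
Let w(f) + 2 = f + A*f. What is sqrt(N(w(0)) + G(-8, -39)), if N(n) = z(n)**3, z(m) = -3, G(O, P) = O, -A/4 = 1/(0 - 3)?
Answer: I*sqrt(35) ≈ 5.9161*I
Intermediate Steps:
A = 4/3 (A = -4/(0 - 3) = -4/(-3) = -4*(-1/3) = 4/3 ≈ 1.3333)
w(f) = -2 + 7*f/3 (w(f) = -2 + (f + 4*f/3) = -2 + 7*f/3)
N(n) = -27 (N(n) = (-3)**3 = -27)
sqrt(N(w(0)) + G(-8, -39)) = sqrt(-27 - 8) = sqrt(-35) = I*sqrt(35)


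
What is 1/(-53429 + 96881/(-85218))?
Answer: -85218/4553209403 ≈ -1.8716e-5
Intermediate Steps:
1/(-53429 + 96881/(-85218)) = 1/(-53429 + 96881*(-1/85218)) = 1/(-53429 - 96881/85218) = 1/(-4553209403/85218) = -85218/4553209403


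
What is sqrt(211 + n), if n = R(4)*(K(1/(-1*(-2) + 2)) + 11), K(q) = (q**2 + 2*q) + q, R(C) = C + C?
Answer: sqrt(1222)/2 ≈ 17.479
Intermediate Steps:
R(C) = 2*C
K(q) = q**2 + 3*q
n = 189/2 (n = (2*4)*((3 + 1/(-1*(-2) + 2))/(-1*(-2) + 2) + 11) = 8*((3 + 1/(2 + 2))/(2 + 2) + 11) = 8*((3 + 1/4)/4 + 11) = 8*((1/4)*(13/4) + 11) = 8*(13/16 + 11) = 8*(189/16) = 189/2 ≈ 94.500)
sqrt(211 + n) = sqrt(211 + 189/2) = sqrt(611/2) = sqrt(1222)/2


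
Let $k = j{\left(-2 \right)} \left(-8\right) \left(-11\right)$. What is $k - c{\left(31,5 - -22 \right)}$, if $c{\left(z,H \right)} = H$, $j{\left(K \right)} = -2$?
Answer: $-203$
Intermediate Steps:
$k = -176$ ($k = \left(-2\right) \left(-8\right) \left(-11\right) = 16 \left(-11\right) = -176$)
$k - c{\left(31,5 - -22 \right)} = -176 - \left(5 - -22\right) = -176 - \left(5 + 22\right) = -176 - 27 = -203$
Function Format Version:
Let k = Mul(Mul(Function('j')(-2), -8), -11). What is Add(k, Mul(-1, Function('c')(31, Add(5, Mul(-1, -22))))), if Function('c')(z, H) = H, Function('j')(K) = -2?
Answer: -203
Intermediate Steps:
k = -176 (k = Mul(Mul(-2, -8), -11) = Mul(16, -11) = -176)
Add(k, Mul(-1, Function('c')(31, Add(5, Mul(-1, -22))))) = Add(-176, Mul(-1, Add(5, Mul(-1, -22)))) = Add(-176, Mul(-1, Add(5, 22))) = Add(-176, Mul(-1, 27)) = Add(-176, -27) = -203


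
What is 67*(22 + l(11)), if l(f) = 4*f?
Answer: 4422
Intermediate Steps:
67*(22 + l(11)) = 67*(22 + 4*11) = 67*(22 + 44) = 67*66 = 4422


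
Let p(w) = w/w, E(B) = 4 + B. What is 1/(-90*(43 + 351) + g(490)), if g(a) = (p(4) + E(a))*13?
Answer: -1/29025 ≈ -3.4453e-5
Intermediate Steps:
p(w) = 1
g(a) = 65 + 13*a (g(a) = (1 + (4 + a))*13 = (5 + a)*13 = 65 + 13*a)
1/(-90*(43 + 351) + g(490)) = 1/(-90*(43 + 351) + (65 + 13*490)) = 1/(-90*394 + (65 + 6370)) = 1/(-35460 + 6435) = 1/(-29025) = -1/29025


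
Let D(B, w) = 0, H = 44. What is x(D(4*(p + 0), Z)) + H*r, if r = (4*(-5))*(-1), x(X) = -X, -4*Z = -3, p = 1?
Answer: 880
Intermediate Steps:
Z = ¾ (Z = -¼*(-3) = ¾ ≈ 0.75000)
r = 20 (r = -20*(-1) = 20)
x(D(4*(p + 0), Z)) + H*r = -1*0 + 44*20 = 0 + 880 = 880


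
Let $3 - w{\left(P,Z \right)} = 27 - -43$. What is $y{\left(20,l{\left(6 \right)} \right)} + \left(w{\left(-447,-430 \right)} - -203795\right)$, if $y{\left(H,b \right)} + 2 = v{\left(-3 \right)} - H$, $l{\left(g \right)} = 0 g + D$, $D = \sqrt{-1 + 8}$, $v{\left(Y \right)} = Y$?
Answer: $203703$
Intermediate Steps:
$w{\left(P,Z \right)} = -67$ ($w{\left(P,Z \right)} = 3 - \left(27 - -43\right) = 3 - \left(27 + 43\right) = 3 - 70 = -67$)
$D = \sqrt{7} \approx 2.6458$
$l{\left(g \right)} = \sqrt{7}$ ($l{\left(g \right)} = 0 g + \sqrt{7} = 0 + \sqrt{7} = \sqrt{7}$)
$y{\left(H,b \right)} = -5 - H$ ($y{\left(H,b \right)} = -2 - \left(3 + H\right) = -5 - H$)
$y{\left(20,l{\left(6 \right)} \right)} + \left(w{\left(-447,-430 \right)} - -203795\right) = \left(-5 - 20\right) - -203728 = \left(-5 - 20\right) + \left(-67 + 203795\right) = -25 + 203728 = 203703$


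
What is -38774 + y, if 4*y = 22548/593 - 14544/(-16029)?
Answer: -40940221873/1056133 ≈ -38764.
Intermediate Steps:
y = 10279069/1056133 (y = (22548/593 - 14544/(-16029))/4 = (22548*(1/593) - 14544*(-1/16029))/4 = (22548/593 + 1616/1781)/4 = (1/4)*(41116276/1056133) = 10279069/1056133 ≈ 9.7327)
-38774 + y = -38774 + 10279069/1056133 = -40940221873/1056133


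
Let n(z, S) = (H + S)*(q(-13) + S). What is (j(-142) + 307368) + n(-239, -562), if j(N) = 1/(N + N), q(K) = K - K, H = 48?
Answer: 169331023/284 ≈ 5.9624e+5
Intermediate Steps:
q(K) = 0
n(z, S) = S*(48 + S) (n(z, S) = (48 + S)*(0 + S) = (48 + S)*S = S*(48 + S))
j(N) = 1/(2*N)
(j(-142) + 307368) + n(-239, -562) = ((½)/(-142) + 307368) - 562*(48 - 562) = ((½)*(-1/142) + 307368) - 562*(-514) = (-1/284 + 307368) + 288868 = 87292511/284 + 288868 = 169331023/284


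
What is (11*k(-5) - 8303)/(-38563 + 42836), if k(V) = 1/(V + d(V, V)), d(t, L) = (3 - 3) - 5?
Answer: -83041/42730 ≈ -1.9434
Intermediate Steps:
d(t, L) = -5 (d(t, L) = 0 - 5 = -5)
k(V) = 1/(-5 + V) (k(V) = 1/(V - 5) = 1/(-5 + V))
(11*k(-5) - 8303)/(-38563 + 42836) = (11/(-5 - 5) - 8303)/(-38563 + 42836) = (11/(-10) - 8303)/4273 = (11*(-⅒) - 8303)*(1/4273) = (-11/10 - 8303)*(1/4273) = -83041/10*1/4273 = -83041/42730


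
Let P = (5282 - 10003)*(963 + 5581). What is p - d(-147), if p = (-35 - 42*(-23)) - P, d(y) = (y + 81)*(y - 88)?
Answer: 30879645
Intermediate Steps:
P = -30894224 (P = -4721*6544 = -30894224)
d(y) = (-88 + y)*(81 + y) (d(y) = (81 + y)*(-88 + y) = (-88 + y)*(81 + y))
p = 30895155 (p = (-35 - 42*(-23)) - 1*(-30894224) = (-35 + 966) + 30894224 = 931 + 30894224 = 30895155)
p - d(-147) = 30895155 - (-7128 + (-147)**2 - 7*(-147)) = 30895155 - (-7128 + 21609 + 1029) = 30895155 - 1*15510 = 30895155 - 15510 = 30879645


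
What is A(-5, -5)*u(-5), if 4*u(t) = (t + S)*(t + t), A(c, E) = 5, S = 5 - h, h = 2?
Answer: 25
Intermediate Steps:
S = 3 (S = 5 - 1*2 = 5 - 2 = 3)
u(t) = t*(3 + t)/2 (u(t) = ((t + 3)*(t + t))/4 = ((3 + t)*(2*t))/4 = (2*t*(3 + t))/4 = t*(3 + t)/2)
A(-5, -5)*u(-5) = 5*((1/2)*(-5)*(3 - 5)) = 5*((1/2)*(-5)*(-2)) = 5*5 = 25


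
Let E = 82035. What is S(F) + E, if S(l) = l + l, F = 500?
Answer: 83035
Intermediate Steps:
S(l) = 2*l
S(F) + E = 2*500 + 82035 = 1000 + 82035 = 83035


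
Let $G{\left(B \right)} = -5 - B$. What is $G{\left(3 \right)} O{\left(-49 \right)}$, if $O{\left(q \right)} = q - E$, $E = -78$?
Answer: $-232$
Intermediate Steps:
$O{\left(q \right)} = 78 + q$ ($O{\left(q \right)} = q - -78 = q + 78 = 78 + q$)
$G{\left(3 \right)} O{\left(-49 \right)} = \left(-5 - 3\right) \left(78 - 49\right) = \left(-5 - 3\right) 29 = \left(-8\right) 29 = -232$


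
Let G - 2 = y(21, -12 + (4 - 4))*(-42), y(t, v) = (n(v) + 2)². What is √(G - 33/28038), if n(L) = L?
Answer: 3*I*√40742868286/9346 ≈ 64.792*I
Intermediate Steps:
y(t, v) = (2 + v)² (y(t, v) = (v + 2)² = (2 + v)²)
G = -4198 (G = 2 + (2 + (-12 + (4 - 4)))²*(-42) = 2 + (2 + (-12 + 0))²*(-42) = 2 + (2 - 12)²*(-42) = 2 + (-10)²*(-42) = 2 + 100*(-42) = 2 - 4200 = -4198)
√(G - 33/28038) = √(-4198 - 33/28038) = √(-4198 - 33*1/28038) = √(-4198 - 11/9346) = √(-39234519/9346) = 3*I*√40742868286/9346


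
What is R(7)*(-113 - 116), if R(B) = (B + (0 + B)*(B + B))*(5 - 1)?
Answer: -96180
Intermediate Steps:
R(B) = 4*B + 8*B**2 (R(B) = (B + B*(2*B))*4 = (B + 2*B**2)*4 = 4*B + 8*B**2)
R(7)*(-113 - 116) = (4*7*(1 + 2*7))*(-113 - 116) = (4*7*(1 + 14))*(-229) = (4*7*15)*(-229) = 420*(-229) = -96180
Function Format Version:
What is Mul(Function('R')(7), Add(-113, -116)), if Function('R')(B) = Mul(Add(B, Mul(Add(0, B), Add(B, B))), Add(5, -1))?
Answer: -96180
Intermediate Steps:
Function('R')(B) = Add(Mul(4, B), Mul(8, Pow(B, 2))) (Function('R')(B) = Mul(Add(B, Mul(B, Mul(2, B))), 4) = Mul(Add(B, Mul(2, Pow(B, 2))), 4) = Add(Mul(4, B), Mul(8, Pow(B, 2))))
Mul(Function('R')(7), Add(-113, -116)) = Mul(Mul(4, 7, Add(1, Mul(2, 7))), Add(-113, -116)) = Mul(Mul(4, 7, Add(1, 14)), -229) = Mul(Mul(4, 7, 15), -229) = Mul(420, -229) = -96180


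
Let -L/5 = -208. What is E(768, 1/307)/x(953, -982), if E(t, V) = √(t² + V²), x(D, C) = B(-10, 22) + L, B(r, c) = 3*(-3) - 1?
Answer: √55590322177/316210 ≈ 0.74563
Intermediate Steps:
B(r, c) = -10 (B(r, c) = -9 - 1 = -10)
L = 1040 (L = -5*(-208) = 1040)
x(D, C) = 1030 (x(D, C) = -10 + 1040 = 1030)
E(t, V) = √(V² + t²)
E(768, 1/307)/x(953, -982) = √((1/307)² + 768²)/1030 = √((1/307)² + 589824)*(1/1030) = √(1/94249 + 589824)*(1/1030) = √(55590322177/94249)*(1/1030) = (√55590322177/307)*(1/1030) = √55590322177/316210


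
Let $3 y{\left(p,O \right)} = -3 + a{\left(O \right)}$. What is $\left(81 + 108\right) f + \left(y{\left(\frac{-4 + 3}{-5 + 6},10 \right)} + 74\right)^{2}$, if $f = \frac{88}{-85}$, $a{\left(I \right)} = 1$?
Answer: $\frac{3964312}{765} \approx 5182.1$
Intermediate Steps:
$f = - \frac{88}{85}$ ($f = 88 \left(- \frac{1}{85}\right) = - \frac{88}{85} \approx -1.0353$)
$y{\left(p,O \right)} = - \frac{2}{3}$ ($y{\left(p,O \right)} = \frac{-3 + 1}{3} = \frac{1}{3} \left(-2\right) = - \frac{2}{3}$)
$\left(81 + 108\right) f + \left(y{\left(\frac{-4 + 3}{-5 + 6},10 \right)} + 74\right)^{2} = \left(81 + 108\right) \left(- \frac{88}{85}\right) + \left(- \frac{2}{3} + 74\right)^{2} = 189 \left(- \frac{88}{85}\right) + \left(\frac{220}{3}\right)^{2} = - \frac{16632}{85} + \frac{48400}{9} = \frac{3964312}{765}$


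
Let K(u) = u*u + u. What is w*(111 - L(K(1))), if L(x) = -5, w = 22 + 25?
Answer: 5452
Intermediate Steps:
K(u) = u + u² (K(u) = u² + u = u + u²)
w = 47
w*(111 - L(K(1))) = 47*(111 - 1*(-5)) = 47*(111 + 5) = 47*116 = 5452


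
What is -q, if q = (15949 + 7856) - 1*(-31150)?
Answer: -54955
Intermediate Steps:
q = 54955 (q = 23805 + 31150 = 54955)
-q = -1*54955 = -54955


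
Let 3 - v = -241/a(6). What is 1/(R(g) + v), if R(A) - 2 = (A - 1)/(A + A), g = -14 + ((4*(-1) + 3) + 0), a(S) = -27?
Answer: -135/458 ≈ -0.29476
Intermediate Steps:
g = -15 (g = -14 + ((-4 + 3) + 0) = -14 + (-1 + 0) = -14 - 1 = -15)
R(A) = 2 + (-1 + A)/(2*A) (R(A) = 2 + (A - 1)/(A + A) = 2 + (-1 + A)/((2*A)) = 2 + (-1 + A)*(1/(2*A)) = 2 + (-1 + A)/(2*A))
v = -160/27 (v = 3 - (-241)/(-27) = 3 - (-241)*(-1)/27 = 3 - 1*241/27 = 3 - 241/27 = -160/27 ≈ -5.9259)
1/(R(g) + v) = 1/((½)*(-1 + 5*(-15))/(-15) - 160/27) = 1/((½)*(-1/15)*(-1 - 75) - 160/27) = 1/((½)*(-1/15)*(-76) - 160/27) = 1/(38/15 - 160/27) = 1/(-458/135) = -135/458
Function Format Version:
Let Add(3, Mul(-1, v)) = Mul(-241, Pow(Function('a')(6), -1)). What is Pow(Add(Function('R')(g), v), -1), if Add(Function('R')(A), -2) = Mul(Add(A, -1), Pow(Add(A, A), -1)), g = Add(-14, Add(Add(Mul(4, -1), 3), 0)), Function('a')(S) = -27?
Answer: Rational(-135, 458) ≈ -0.29476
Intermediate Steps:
g = -15 (g = Add(-14, Add(Add(-4, 3), 0)) = Add(-14, Add(-1, 0)) = Add(-14, -1) = -15)
Function('R')(A) = Add(2, Mul(Rational(1, 2), Pow(A, -1), Add(-1, A))) (Function('R')(A) = Add(2, Mul(Add(A, -1), Pow(Add(A, A), -1))) = Add(2, Mul(Add(-1, A), Pow(Mul(2, A), -1))) = Add(2, Mul(Add(-1, A), Mul(Rational(1, 2), Pow(A, -1)))) = Add(2, Mul(Rational(1, 2), Pow(A, -1), Add(-1, A))))
v = Rational(-160, 27) (v = Add(3, Mul(-1, Mul(-241, Pow(-27, -1)))) = Add(3, Mul(-1, Mul(-241, Rational(-1, 27)))) = Add(3, Mul(-1, Rational(241, 27))) = Add(3, Rational(-241, 27)) = Rational(-160, 27) ≈ -5.9259)
Pow(Add(Function('R')(g), v), -1) = Pow(Add(Mul(Rational(1, 2), Pow(-15, -1), Add(-1, Mul(5, -15))), Rational(-160, 27)), -1) = Pow(Add(Mul(Rational(1, 2), Rational(-1, 15), Add(-1, -75)), Rational(-160, 27)), -1) = Pow(Add(Mul(Rational(1, 2), Rational(-1, 15), -76), Rational(-160, 27)), -1) = Pow(Add(Rational(38, 15), Rational(-160, 27)), -1) = Pow(Rational(-458, 135), -1) = Rational(-135, 458)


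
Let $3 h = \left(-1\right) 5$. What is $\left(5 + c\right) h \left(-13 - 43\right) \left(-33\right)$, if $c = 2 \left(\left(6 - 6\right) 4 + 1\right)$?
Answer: $-21560$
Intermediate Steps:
$h = - \frac{5}{3}$ ($h = \frac{\left(-1\right) 5}{3} = \frac{1}{3} \left(-5\right) = - \frac{5}{3} \approx -1.6667$)
$c = 2$ ($c = 2 \left(\left(6 - 6\right) 4 + 1\right) = 2 \left(0 \cdot 4 + 1\right) = 2 \left(0 + 1\right) = 2 \cdot 1 = 2$)
$\left(5 + c\right) h \left(-13 - 43\right) \left(-33\right) = \left(5 + 2\right) \left(- \frac{5}{3}\right) \left(-13 - 43\right) \left(-33\right) = 7 \left(- \frac{5}{3}\right) \left(-13 - 43\right) \left(-33\right) = \left(- \frac{35}{3}\right) \left(-56\right) \left(-33\right) = \frac{1960}{3} \left(-33\right) = -21560$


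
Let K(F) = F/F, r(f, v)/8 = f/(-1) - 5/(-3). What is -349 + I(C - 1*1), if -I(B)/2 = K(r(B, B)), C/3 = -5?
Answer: -351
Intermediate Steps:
C = -15 (C = 3*(-5) = -15)
r(f, v) = 40/3 - 8*f (r(f, v) = 8*(f/(-1) - 5/(-3)) = 8*(f*(-1) - 5*(-⅓)) = 8*(-f + 5/3) = 8*(5/3 - f) = 40/3 - 8*f)
K(F) = 1
I(B) = -2 (I(B) = -2*1 = -2)
-349 + I(C - 1*1) = -349 - 2 = -351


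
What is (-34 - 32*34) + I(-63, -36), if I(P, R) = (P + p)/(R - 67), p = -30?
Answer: -115473/103 ≈ -1121.1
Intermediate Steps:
I(P, R) = (-30 + P)/(-67 + R) (I(P, R) = (P - 30)/(R - 67) = (-30 + P)/(-67 + R))
(-34 - 32*34) + I(-63, -36) = (-34 - 32*34) + (-30 - 63)/(-67 - 36) = (-34 - 1088) - 93/(-103) = -1122 - 1/103*(-93) = -1122 + 93/103 = -115473/103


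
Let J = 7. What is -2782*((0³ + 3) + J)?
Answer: -27820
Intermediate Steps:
-2782*((0³ + 3) + J) = -2782*((0³ + 3) + 7) = -2782*((0 + 3) + 7) = -2782*(3 + 7) = -2782*10 = -27820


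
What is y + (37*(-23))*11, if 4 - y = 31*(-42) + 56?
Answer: -8111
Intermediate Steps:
y = 1250 (y = 4 - (31*(-42) + 56) = 4 - (-1302 + 56) = 4 - 1*(-1246) = 4 + 1246 = 1250)
y + (37*(-23))*11 = 1250 + (37*(-23))*11 = 1250 - 851*11 = 1250 - 9361 = -8111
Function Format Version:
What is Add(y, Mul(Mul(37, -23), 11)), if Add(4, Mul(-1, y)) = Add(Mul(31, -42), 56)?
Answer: -8111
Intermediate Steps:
y = 1250 (y = Add(4, Mul(-1, Add(Mul(31, -42), 56))) = Add(4, Mul(-1, Add(-1302, 56))) = Add(4, Mul(-1, -1246)) = Add(4, 1246) = 1250)
Add(y, Mul(Mul(37, -23), 11)) = Add(1250, Mul(Mul(37, -23), 11)) = Add(1250, Mul(-851, 11)) = Add(1250, -9361) = -8111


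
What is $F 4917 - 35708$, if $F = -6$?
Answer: $-65210$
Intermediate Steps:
$F 4917 - 35708 = \left(-6\right) 4917 - 35708 = -29502 - 35708 = -65210$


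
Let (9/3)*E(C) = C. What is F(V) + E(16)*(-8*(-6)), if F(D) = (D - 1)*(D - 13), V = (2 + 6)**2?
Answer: 3469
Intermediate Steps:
E(C) = C/3
V = 64 (V = 8**2 = 64)
F(D) = (-1 + D)*(-13 + D)
F(V) + E(16)*(-8*(-6)) = (13 + 64**2 - 14*64) + ((1/3)*16)*(-8*(-6)) = (13 + 4096 - 896) + (16/3)*48 = 3213 + 256 = 3469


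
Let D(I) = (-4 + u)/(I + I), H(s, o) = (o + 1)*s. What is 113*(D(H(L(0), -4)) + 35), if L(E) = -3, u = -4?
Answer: 35143/9 ≈ 3904.8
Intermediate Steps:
H(s, o) = s*(1 + o) (H(s, o) = (1 + o)*s = s*(1 + o))
D(I) = -4/I (D(I) = (-4 - 4)/(I + I) = -8*1/(2*I) = -4/I)
113*(D(H(L(0), -4)) + 35) = 113*(-4*(-1/(3*(1 - 4))) + 35) = 113*(-4/((-3*(-3))) + 35) = 113*(-4/9 + 35) = 113*(311/9) = 35143/9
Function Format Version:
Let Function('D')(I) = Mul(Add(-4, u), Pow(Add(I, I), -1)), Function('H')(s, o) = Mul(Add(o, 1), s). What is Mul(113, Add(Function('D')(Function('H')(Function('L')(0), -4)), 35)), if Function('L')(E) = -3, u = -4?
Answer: Rational(35143, 9) ≈ 3904.8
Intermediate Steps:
Function('H')(s, o) = Mul(s, Add(1, o)) (Function('H')(s, o) = Mul(Add(1, o), s) = Mul(s, Add(1, o)))
Function('D')(I) = Mul(-4, Pow(I, -1)) (Function('D')(I) = Mul(Add(-4, -4), Pow(Add(I, I), -1)) = Mul(-8, Pow(Mul(2, I), -1)) = Mul(-8, Mul(Rational(1, 2), Pow(I, -1))) = Mul(-4, Pow(I, -1)))
Mul(113, Add(Function('D')(Function('H')(Function('L')(0), -4)), 35)) = Mul(113, Add(Mul(-4, Pow(Mul(-3, Add(1, -4)), -1)), 35)) = Mul(113, Add(Mul(-4, Pow(Mul(-3, -3), -1)), 35)) = Mul(113, Add(Mul(-4, Pow(9, -1)), 35)) = Mul(113, Add(Mul(-4, Rational(1, 9)), 35)) = Mul(113, Add(Rational(-4, 9), 35)) = Mul(113, Rational(311, 9)) = Rational(35143, 9)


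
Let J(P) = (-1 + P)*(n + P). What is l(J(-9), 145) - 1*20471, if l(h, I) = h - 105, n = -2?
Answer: -20466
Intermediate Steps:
J(P) = (-1 + P)*(-2 + P)
l(h, I) = -105 + h
l(J(-9), 145) - 1*20471 = (-105 + (2 + (-9)**2 - 3*(-9))) - 1*20471 = (-105 + (2 + 81 + 27)) - 20471 = (-105 + 110) - 20471 = 5 - 20471 = -20466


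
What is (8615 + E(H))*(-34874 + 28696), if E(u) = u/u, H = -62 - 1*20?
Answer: -53229648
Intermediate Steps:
H = -82 (H = -62 - 20 = -82)
E(u) = 1
(8615 + E(H))*(-34874 + 28696) = (8615 + 1)*(-34874 + 28696) = 8616*(-6178) = -53229648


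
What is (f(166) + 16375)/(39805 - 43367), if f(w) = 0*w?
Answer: -16375/3562 ≈ -4.5971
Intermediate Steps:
f(w) = 0
(f(166) + 16375)/(39805 - 43367) = (0 + 16375)/(39805 - 43367) = 16375/(-3562) = 16375*(-1/3562) = -16375/3562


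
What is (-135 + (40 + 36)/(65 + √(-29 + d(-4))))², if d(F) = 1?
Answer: (-75162301*I + 4697460*√7)/(-4197*I + 260*√7) ≈ 17913.0 + 25.311*I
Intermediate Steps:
(-135 + (40 + 36)/(65 + √(-29 + d(-4))))² = (-135 + (40 + 36)/(65 + √(-29 + 1)))² = (-135 + 76/(65 + √(-28)))² = (-135 + 76/(65 + 2*I*√7))²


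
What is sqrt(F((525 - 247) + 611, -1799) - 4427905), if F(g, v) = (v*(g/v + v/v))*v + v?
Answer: I*sqrt(2792614) ≈ 1671.1*I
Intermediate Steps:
F(g, v) = v + v**2*(1 + g/v) (F(g, v) = (v*(g/v + 1))*v + v = (v*(1 + g/v))*v + v = v**2*(1 + g/v) + v = v + v**2*(1 + g/v))
sqrt(F((525 - 247) + 611, -1799) - 4427905) = sqrt(-1799*(1 + ((525 - 247) + 611) - 1799) - 4427905) = sqrt(-1799*(1 + (278 + 611) - 1799) - 4427905) = sqrt(-1799*(1 + 889 - 1799) - 4427905) = sqrt(-1799*(-909) - 4427905) = sqrt(1635291 - 4427905) = sqrt(-2792614) = I*sqrt(2792614)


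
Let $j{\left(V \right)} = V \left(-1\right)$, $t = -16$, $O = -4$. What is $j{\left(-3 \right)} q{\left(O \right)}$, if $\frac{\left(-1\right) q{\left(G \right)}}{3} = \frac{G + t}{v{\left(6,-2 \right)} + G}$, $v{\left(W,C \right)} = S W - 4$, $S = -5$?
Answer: $- \frac{90}{19} \approx -4.7368$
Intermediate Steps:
$v{\left(W,C \right)} = -4 - 5 W$ ($v{\left(W,C \right)} = - 5 W - 4 = -4 - 5 W$)
$q{\left(G \right)} = - \frac{3 \left(-16 + G\right)}{-34 + G}$ ($q{\left(G \right)} = - 3 \frac{G - 16}{\left(-4 - 30\right) + G} = - 3 \frac{-16 + G}{\left(-4 - 30\right) + G} = - 3 \frac{-16 + G}{-34 + G} = - \frac{3 \left(-16 + G\right)}{-34 + G}$)
$j{\left(V \right)} = - V$
$j{\left(-3 \right)} q{\left(O \right)} = \left(-1\right) \left(-3\right) \frac{3 \left(16 - -4\right)}{-34 - 4} = 3 \frac{3 \left(16 + 4\right)}{-38} = 3 \cdot 3 \left(- \frac{1}{38}\right) 20 = 3 \left(- \frac{30}{19}\right) = - \frac{90}{19}$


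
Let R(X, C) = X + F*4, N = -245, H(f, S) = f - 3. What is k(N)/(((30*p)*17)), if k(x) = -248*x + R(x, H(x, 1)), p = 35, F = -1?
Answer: 60511/17850 ≈ 3.3900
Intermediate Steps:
H(f, S) = -3 + f
R(X, C) = -4 + X (R(X, C) = X - 1*4 = X - 4 = -4 + X)
k(x) = -4 - 247*x (k(x) = -248*x + (-4 + x) = -4 - 247*x)
k(N)/(((30*p)*17)) = (-4 - 247*(-245))/(((30*35)*17)) = (-4 + 60515)/((1050*17)) = 60511/17850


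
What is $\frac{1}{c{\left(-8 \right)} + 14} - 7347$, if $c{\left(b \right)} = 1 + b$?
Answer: $- \frac{51428}{7} \approx -7346.9$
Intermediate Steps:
$\frac{1}{c{\left(-8 \right)} + 14} - 7347 = \frac{1}{\left(1 - 8\right) + 14} - 7347 = \frac{1}{-7 + 14} - 7347 = \frac{1}{7} - 7347 = - \frac{51428}{7}$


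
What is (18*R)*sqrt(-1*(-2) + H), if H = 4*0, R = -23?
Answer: -414*sqrt(2) ≈ -585.48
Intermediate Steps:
H = 0
(18*R)*sqrt(-1*(-2) + H) = (18*(-23))*sqrt(-1*(-2) + 0) = -414*sqrt(2 + 0) = -414*sqrt(2)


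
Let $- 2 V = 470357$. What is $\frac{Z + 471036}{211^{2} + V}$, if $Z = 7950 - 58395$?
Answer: $- \frac{280394}{127105} \approx -2.206$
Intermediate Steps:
$V = - \frac{470357}{2}$ ($V = \left(- \frac{1}{2}\right) 470357 = - \frac{470357}{2} \approx -2.3518 \cdot 10^{5}$)
$Z = -50445$
$\frac{Z + 471036}{211^{2} + V} = \frac{-50445 + 471036}{211^{2} - \frac{470357}{2}} = \frac{420591}{44521 - \frac{470357}{2}} = \frac{420591}{- \frac{381315}{2}} = 420591 \left(- \frac{2}{381315}\right) = - \frac{280394}{127105}$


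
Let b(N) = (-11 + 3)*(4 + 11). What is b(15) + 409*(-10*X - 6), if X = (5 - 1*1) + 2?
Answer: -27114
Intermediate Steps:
b(N) = -120 (b(N) = -8*15 = -120)
X = 6 (X = (5 - 1) + 2 = 4 + 2 = 6)
b(15) + 409*(-10*X - 6) = -120 + 409*(-10*6 - 6) = -120 + 409*(-60 - 6) = -120 + 409*(-66) = -120 - 26994 = -27114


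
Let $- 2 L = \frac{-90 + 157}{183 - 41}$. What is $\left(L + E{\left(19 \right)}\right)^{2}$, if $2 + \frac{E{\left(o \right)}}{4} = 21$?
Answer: $\frac{462981289}{80656} \approx 5740.2$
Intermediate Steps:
$E{\left(o \right)} = 76$ ($E{\left(o \right)} = -8 + 4 \cdot 21 = -8 + 84 = 76$)
$L = - \frac{67}{284}$ ($L = - \frac{\left(-90 + 157\right) \frac{1}{183 - 41}}{2} = - \frac{67 \cdot \frac{1}{142}}{2} = \left(- \frac{1}{2}\right) \frac{67}{142} = - \frac{67}{284} \approx -0.23592$)
$\left(L + E{\left(19 \right)}\right)^{2} = \left(- \frac{67}{284} + 76\right)^{2} = \left(\frac{21517}{284}\right)^{2} = \frac{462981289}{80656}$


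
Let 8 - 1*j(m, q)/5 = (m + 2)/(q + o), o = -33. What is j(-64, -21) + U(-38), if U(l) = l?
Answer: -101/27 ≈ -3.7407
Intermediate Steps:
j(m, q) = 40 - 5*(2 + m)/(-33 + q) (j(m, q) = 40 - 5*(m + 2)/(q - 33) = 40 - 5*(2 + m)/(-33 + q))
j(-64, -21) + U(-38) = 5*(-266 - 1*(-64) + 8*(-21))/(-33 - 21) - 38 = 5*(-266 + 64 - 168)/(-54) - 38 = 5*(-1/54)*(-370) - 38 = 925/27 - 38 = -101/27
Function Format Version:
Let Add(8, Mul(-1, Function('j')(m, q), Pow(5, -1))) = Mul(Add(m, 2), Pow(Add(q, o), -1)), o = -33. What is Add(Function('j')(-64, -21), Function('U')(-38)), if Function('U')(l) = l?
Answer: Rational(-101, 27) ≈ -3.7407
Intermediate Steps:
Function('j')(m, q) = Add(40, Mul(-5, Pow(Add(-33, q), -1), Add(2, m))) (Function('j')(m, q) = Add(40, Mul(-5, Mul(Add(m, 2), Pow(Add(q, -33), -1)))) = Add(40, Mul(-5, Mul(Add(2, m), Pow(Add(-33, q), -1)))) = Add(40, Mul(-5, Mul(Pow(Add(-33, q), -1), Add(2, m)))) = Add(40, Mul(-5, Pow(Add(-33, q), -1), Add(2, m))))
Add(Function('j')(-64, -21), Function('U')(-38)) = Add(Mul(5, Pow(Add(-33, -21), -1), Add(-266, Mul(-1, -64), Mul(8, -21))), -38) = Add(Mul(5, Pow(-54, -1), Add(-266, 64, -168)), -38) = Add(Mul(5, Rational(-1, 54), -370), -38) = Add(Rational(925, 27), -38) = Rational(-101, 27)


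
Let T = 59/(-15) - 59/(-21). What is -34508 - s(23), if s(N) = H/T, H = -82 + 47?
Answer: -4075619/118 ≈ -34539.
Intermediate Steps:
T = -118/105 (T = 59*(-1/15) - 59*(-1/21) = -59/15 + 59/21 = -118/105 ≈ -1.1238)
H = -35
s(N) = 3675/118 (s(N) = -35/(-118/105) = -35*(-105/118) = 3675/118)
-34508 - s(23) = -34508 - 1*3675/118 = -34508 - 3675/118 = -4075619/118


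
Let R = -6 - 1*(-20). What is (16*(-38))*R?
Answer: -8512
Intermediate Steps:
R = 14 (R = -6 + 20 = 14)
(16*(-38))*R = (16*(-38))*14 = -608*14 = -8512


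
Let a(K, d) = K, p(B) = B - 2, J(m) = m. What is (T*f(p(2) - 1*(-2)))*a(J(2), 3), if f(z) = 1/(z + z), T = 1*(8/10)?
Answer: ⅖ ≈ 0.40000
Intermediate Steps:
p(B) = -2 + B
T = ⅘ (T = 1*(8*(⅒)) = 1*(⅘) = ⅘ ≈ 0.80000)
f(z) = 1/(2*z)
(T*f(p(2) - 1*(-2)))*a(J(2), 3) = (4*(1/(2*((-2 + 2) - 1*(-2))))/5)*2 = (4*(1/(2*(0 + 2)))/5)*2 = (4*((½)/2)/5)*2 = (4*((½)*(½))/5)*2 = ((⅘)*(¼))*2 = (⅕)*2 = ⅖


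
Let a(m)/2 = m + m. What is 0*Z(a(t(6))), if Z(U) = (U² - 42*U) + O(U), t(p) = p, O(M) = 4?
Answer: 0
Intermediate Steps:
a(m) = 4*m (a(m) = 2*(m + m) = 2*(2*m) = 4*m)
Z(U) = 4 + U² - 42*U (Z(U) = (U² - 42*U) + 4 = 4 + U² - 42*U)
0*Z(a(t(6))) = 0*(4 + (4*6)² - 168*6) = 0*(4 + 24² - 42*24) = 0*(4 + 576 - 1008) = 0*(-428) = 0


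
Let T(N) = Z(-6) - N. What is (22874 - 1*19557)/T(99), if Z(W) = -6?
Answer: -3317/105 ≈ -31.590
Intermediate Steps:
T(N) = -6 - N
(22874 - 1*19557)/T(99) = (22874 - 1*19557)/(-6 - 1*99) = (22874 - 19557)/(-6 - 99) = 3317/(-105) = 3317*(-1/105) = -3317/105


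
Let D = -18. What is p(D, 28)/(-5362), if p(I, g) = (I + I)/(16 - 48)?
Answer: -9/42896 ≈ -0.00020981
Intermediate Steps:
p(I, g) = -I/16 (p(I, g) = (2*I)/(-32) = (2*I)*(-1/32) = -I/16)
p(D, 28)/(-5362) = -1/16*(-18)/(-5362) = (9/8)*(-1/5362) = -9/42896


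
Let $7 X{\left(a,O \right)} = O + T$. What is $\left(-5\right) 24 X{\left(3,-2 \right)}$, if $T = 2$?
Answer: $0$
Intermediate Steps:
$X{\left(a,O \right)} = \frac{2}{7} + \frac{O}{7}$ ($X{\left(a,O \right)} = \frac{O + 2}{7} = \frac{2 + O}{7} = \frac{2}{7} + \frac{O}{7}$)
$\left(-5\right) 24 X{\left(3,-2 \right)} = \left(-5\right) 24 \left(\frac{2}{7} + \frac{1}{7} \left(-2\right)\right) = - 120 \left(\frac{2}{7} - \frac{2}{7}\right) = \left(-120\right) 0 = 0$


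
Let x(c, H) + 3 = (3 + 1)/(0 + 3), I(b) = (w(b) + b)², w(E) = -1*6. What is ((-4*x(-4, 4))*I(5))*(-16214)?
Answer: -324280/3 ≈ -1.0809e+5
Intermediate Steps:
w(E) = -6
I(b) = (-6 + b)²
x(c, H) = -5/3 (x(c, H) = -3 + (3 + 1)/(0 + 3) = -3 + 4/3 = -5/3)
((-4*x(-4, 4))*I(5))*(-16214) = ((-4*(-5/3))*(-6 + 5)²)*(-16214) = ((20/3)*(-1)²)*(-16214) = ((20/3)*1)*(-16214) = (20/3)*(-16214) = -324280/3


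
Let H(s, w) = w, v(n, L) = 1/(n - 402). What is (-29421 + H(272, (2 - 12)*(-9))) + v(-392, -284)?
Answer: -23288815/794 ≈ -29331.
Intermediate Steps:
v(n, L) = 1/(-402 + n)
(-29421 + H(272, (2 - 12)*(-9))) + v(-392, -284) = (-29421 + (2 - 12)*(-9)) + 1/(-402 - 392) = (-29421 - 10*(-9)) + 1/(-794) = (-29421 + 90) - 1/794 = -29331 - 1/794 = -23288815/794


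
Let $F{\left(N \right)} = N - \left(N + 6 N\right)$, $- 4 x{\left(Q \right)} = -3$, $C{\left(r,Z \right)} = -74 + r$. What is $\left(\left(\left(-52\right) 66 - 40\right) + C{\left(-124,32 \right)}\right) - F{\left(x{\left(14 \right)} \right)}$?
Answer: $- \frac{7331}{2} \approx -3665.5$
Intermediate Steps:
$x{\left(Q \right)} = \frac{3}{4}$ ($x{\left(Q \right)} = \left(- \frac{1}{4}\right) \left(-3\right) = \frac{3}{4}$)
$F{\left(N \right)} = - 6 N$ ($F{\left(N \right)} = N - 7 N = - 6 N$)
$\left(\left(\left(-52\right) 66 - 40\right) + C{\left(-124,32 \right)}\right) - F{\left(x{\left(14 \right)} \right)} = \left(\left(\left(-52\right) 66 - 40\right) - 198\right) - \left(-6\right) \frac{3}{4} = \left(\left(-3432 - 40\right) - 198\right) - - \frac{9}{2} = \left(-3472 - 198\right) + \frac{9}{2} = -3670 + \frac{9}{2} = - \frac{7331}{2}$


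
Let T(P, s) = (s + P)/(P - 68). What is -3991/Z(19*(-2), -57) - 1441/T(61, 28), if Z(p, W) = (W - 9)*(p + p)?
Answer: 50241193/446424 ≈ 112.54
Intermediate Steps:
T(P, s) = (P + s)/(-68 + P)
Z(p, W) = 2*p*(-9 + W) (Z(p, W) = (-9 + W)*(2*p) = 2*p*(-9 + W))
-3991/Z(19*(-2), -57) - 1441/T(61, 28) = -3991*(-1/(76*(-9 - 57))) - 1441*(-68 + 61)/(61 + 28) = -3991/(2*(-38)*(-66)) - 1441/(89/(-7)) = -3991/5016 - 1441/((-⅐*89)) = -3991*1/5016 - 1441/(-89/7) = -3991/5016 - 1441*(-7/89) = -3991/5016 + 10087/89 = 50241193/446424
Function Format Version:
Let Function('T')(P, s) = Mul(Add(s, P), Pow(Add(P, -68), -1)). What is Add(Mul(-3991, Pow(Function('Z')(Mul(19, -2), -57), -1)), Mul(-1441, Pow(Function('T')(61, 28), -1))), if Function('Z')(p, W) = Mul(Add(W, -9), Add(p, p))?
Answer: Rational(50241193, 446424) ≈ 112.54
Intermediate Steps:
Function('T')(P, s) = Mul(Pow(Add(-68, P), -1), Add(P, s)) (Function('T')(P, s) = Mul(Add(P, s), Pow(Add(-68, P), -1)) = Mul(Pow(Add(-68, P), -1), Add(P, s)))
Function('Z')(p, W) = Mul(2, p, Add(-9, W)) (Function('Z')(p, W) = Mul(Add(-9, W), Mul(2, p)) = Mul(2, p, Add(-9, W)))
Add(Mul(-3991, Pow(Function('Z')(Mul(19, -2), -57), -1)), Mul(-1441, Pow(Function('T')(61, 28), -1))) = Add(Mul(-3991, Pow(Mul(2, Mul(19, -2), Add(-9, -57)), -1)), Mul(-1441, Pow(Mul(Pow(Add(-68, 61), -1), Add(61, 28)), -1))) = Add(Mul(-3991, Pow(Mul(2, -38, -66), -1)), Mul(-1441, Pow(Mul(Pow(-7, -1), 89), -1))) = Add(Mul(-3991, Pow(5016, -1)), Mul(-1441, Pow(Mul(Rational(-1, 7), 89), -1))) = Add(Mul(-3991, Rational(1, 5016)), Mul(-1441, Pow(Rational(-89, 7), -1))) = Add(Rational(-3991, 5016), Mul(-1441, Rational(-7, 89))) = Add(Rational(-3991, 5016), Rational(10087, 89)) = Rational(50241193, 446424)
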